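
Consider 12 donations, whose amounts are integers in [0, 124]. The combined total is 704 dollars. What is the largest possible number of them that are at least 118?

With k values at 118 or above and the rest at least 0, the sum is at least 0 + 118k.
Since the sum is 704, we need 118k ≤ 704, i.e. k ≤ 5.
k = 5 is achieved by 5 values at 118 and 7 at 0, total 590; add 114 to one value (staying below 118) to reach 704.

5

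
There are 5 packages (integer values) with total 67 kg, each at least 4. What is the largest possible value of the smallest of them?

13

The average is 67/5 < 14, so some value is ≤ 13.
Achievable: 3 of them at 13 and 2 at 14 total 67.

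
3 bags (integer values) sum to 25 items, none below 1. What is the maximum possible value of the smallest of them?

8

The 3 values sum to 25, so their minimum is at most ⌊25/3⌋ = 8.
Taking 2 copies of 8 and 1 copy of 9 gives exactly 25, so 8 is attained.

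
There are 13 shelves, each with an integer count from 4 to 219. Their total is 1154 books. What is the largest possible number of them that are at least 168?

6

With k values at 168 or above and the rest at least 4, the sum is at least 52 + 164k.
Since the sum is 1154, we need 164k ≤ 1102, i.e. k ≤ 6.
k = 6 is achieved by 6 values at 168 and 7 at 4, total 1036; add 118 to one value (staying below 168) to reach 1154.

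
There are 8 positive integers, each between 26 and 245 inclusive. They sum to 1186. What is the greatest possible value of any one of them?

To make one integer as large as possible, make the other 7 as small as possible.
The other 7 contribute at least 7 × 26 = 182, leaving at most 1186 − 182 = 1004.
But each integer is capped at 245, so the maximum is 245.
Achievable: one at 245 and the other 7 totalling 941, which fits since 7 × 26 ≤ 941 ≤ 7 × 245.

245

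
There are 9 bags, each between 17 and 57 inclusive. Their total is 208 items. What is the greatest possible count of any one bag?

Maximizing one value means minimizing the remaining 8.
The other 8 contribute at least 8 × 17 = 136, leaving at most 208 − 136 = 72.
But each bag is capped at 57, so the maximum is 57.
Achievable: one at 57 and the other 8 totalling 151, which fits since 8 × 17 ≤ 151 ≤ 8 × 57.

57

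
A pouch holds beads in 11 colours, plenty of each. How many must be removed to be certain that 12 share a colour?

In the worst case you draw 11 of each of the 11 colours: 11 × 11 = 121.
One more forces 12 of some colour, so 121 + 1 = 122.

122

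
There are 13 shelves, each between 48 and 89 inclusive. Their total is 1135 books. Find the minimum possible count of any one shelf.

67

To make one shelf as small as possible, make the other 12 as large as possible.
The other 12 contribute at most 12 × 89 = 1068, leaving at least 1135 − 1068 = 67.
Since 67 ≥ 48, this is achievable: one at 67 and 12 at 89.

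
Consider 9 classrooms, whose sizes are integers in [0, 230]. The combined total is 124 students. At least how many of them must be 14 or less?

1

If only k of them are at most 14, the other 9 − k are at least 15, so the total is at least (9 − k)·15 + k·0.
This is ≤ 124, so (9 − k)·15 + 0k ≤ 124, which gives k ≥ 1.
Exactly 1 works: 1 value at 0 and 8 at 15 total 120; raise one of the low values by 4 (still ≤ 14) to hit 124.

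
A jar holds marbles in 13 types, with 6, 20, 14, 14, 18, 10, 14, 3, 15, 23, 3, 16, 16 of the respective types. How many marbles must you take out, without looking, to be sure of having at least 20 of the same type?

168

In the worst case you take as many as possible of each type without reaching 20: 6 + 19 + 14 + 14 + 18 + 10 + 14 + 3 + 15 + 19 + 3 + 16 + 16 = 167.
The next one must give 20 of some type, so 167 + 1 = 168.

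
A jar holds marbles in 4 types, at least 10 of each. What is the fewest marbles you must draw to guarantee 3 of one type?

9

In the worst case you draw 2 of each of the 4 types: 4 × 2 = 8.
One more forces 3 of some type, so 8 + 1 = 9.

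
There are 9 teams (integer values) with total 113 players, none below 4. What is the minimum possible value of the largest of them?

The 9 values sum to 113, so their maximum is at least ⌈113/9⌉ = 13.
Equality holds with 5 values of 13 and 4 values of 12.

13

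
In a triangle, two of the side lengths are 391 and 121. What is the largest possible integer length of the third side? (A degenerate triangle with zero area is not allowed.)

511

The third side must be less than 391 + 121 = 512.
The largest integer below 512 is 511.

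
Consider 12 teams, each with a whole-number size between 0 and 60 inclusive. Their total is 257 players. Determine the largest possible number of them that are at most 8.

8

Each value at 8 or below falls at least 60 − 8 = 52 short of the ceiling 60.
The ceiling total is 12 × 60 = 720, and we need 257, so at most ⌊(720 − 257)/52⌋ = 8 can be that low.
k = 8 is achieved by 8 values at 8 and 4 at 60, total 304; lower one of the 60's by 47 (still > 8) to reach 257.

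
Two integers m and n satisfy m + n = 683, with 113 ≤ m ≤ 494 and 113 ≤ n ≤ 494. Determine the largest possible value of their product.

For a fixed sum, the product mn is largest when m and n are as close as possible.
Taking m = 341 and n = 342 (both in [113, 494]) gives mn = 116622.

116622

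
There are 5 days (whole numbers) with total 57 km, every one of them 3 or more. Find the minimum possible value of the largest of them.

The 5 values sum to 57, so their maximum is at least ⌈57/5⌉ = 12.
Equality holds with 2 values of 12 and 3 values of 11.

12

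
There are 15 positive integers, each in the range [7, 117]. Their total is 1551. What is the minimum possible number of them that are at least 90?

Each value short of 90 is at most 89, costing at least 117 − 89 = 28 against the maximum total of 1755.
We can afford to lose at most 1755 − 1551 = 204, so at most ⌊204/28⌋ = 7 fall short, and at least 8 are ≥ 90.
Exactly 8 works: 8 values at 117 and 7 at 89 total 1559; lower one of the high values by 8 (still ≥ 90) to hit 1551.

8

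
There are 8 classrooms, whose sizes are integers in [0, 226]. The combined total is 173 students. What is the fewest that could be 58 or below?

6

Each value above 58 is at least 59, contributing at least 59 − 0 = 59 above the floor 0.
The sum exceeds the floor total 0 by 173, so at most ⌊173/59⌋ = 2 exceed 58, and at least 6 are ≤ 58.
Exactly 6 works: 6 values at 0 and 2 at 59 total 118; raise one of the low values by 55 (still ≤ 58) to hit 173.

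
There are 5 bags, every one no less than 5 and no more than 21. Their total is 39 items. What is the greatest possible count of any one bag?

19

Maximizing one value means minimizing the remaining 4.
The other 4 contribute at least 4 × 5 = 20, leaving at most 39 − 20 = 19.
Since 19 ≤ 21, this is achievable: one at 19 and 4 at 5.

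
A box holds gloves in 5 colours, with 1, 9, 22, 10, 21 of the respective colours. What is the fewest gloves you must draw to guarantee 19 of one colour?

In the worst case you take as many as possible of each colour without reaching 19: 1 + 9 + 18 + 10 + 18 = 56.
The next one must give 19 of some colour, so 56 + 1 = 57.

57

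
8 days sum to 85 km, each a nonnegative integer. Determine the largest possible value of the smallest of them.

10

The average is 85/8 < 11, so some value is ≤ 10.
Achievable: 3 of them at 10 and 5 at 11 total 85.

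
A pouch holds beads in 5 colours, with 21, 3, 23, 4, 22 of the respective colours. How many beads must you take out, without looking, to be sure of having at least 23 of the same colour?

73

In the worst case you take as many as possible of each colour without reaching 23: 21 + 3 + 22 + 4 + 22 = 72.
The next one must give 23 of some colour, so 72 + 1 = 73.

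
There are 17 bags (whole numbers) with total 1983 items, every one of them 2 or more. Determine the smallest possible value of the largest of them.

117

Some value must be at least ⌈1983/17⌉ = 117, since 17 × 116 = 1972 < 1983.
Achievable: 11 of them at 117 and 6 at 116 total 1983.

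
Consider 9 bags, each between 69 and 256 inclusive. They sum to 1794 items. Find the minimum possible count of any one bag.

69

Minimizing one value means maximizing the remaining 8.
The other 8 can take up 8 × 256 = 2048 ≥ 1794 − 69, so one bag can sit at its floor of 69.
Achievable: one at 69 and the other 8 totalling 1725, which fits since 8 × 69 ≤ 1725 ≤ 8 × 256.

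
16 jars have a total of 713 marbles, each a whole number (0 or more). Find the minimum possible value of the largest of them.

45

The 16 values sum to 713, so their maximum is at least ⌈713/16⌉ = 45.
Taking 7 copies of 44 and 9 copies of 45 gives exactly 713, so 45 is attained.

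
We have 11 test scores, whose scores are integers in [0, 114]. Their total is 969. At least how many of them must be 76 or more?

Each value short of 76 is at most 75, costing at least 114 − 75 = 39 against the maximum total of 1254.
We can afford to lose at most 1254 − 969 = 285, so at most ⌊285/39⌋ = 7 fall short, and at least 4 are ≥ 76.
Exactly 4 works: 4 values at 114 and 7 at 75 total 981; lower one of the high values by 12 (still ≥ 76) to hit 969.

4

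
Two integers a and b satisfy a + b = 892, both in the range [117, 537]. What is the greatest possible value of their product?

For a fixed sum, the product ab is largest when a and b are as close as possible.
Taking a = 446 and b = 446 (both in [117, 537]) gives ab = 198916.

198916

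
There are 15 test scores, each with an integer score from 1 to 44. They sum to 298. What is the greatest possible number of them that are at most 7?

Suppose k of them are at most 7. Those contribute at most 7 each and the rest at most 44 each.
So the total is at most 7k + 44(15 − k) = 660 − 37k. This must still be ≥ 298, so k ≤ 9.
k = 9 is achieved by 9 values at 7 and 6 at 44, total 327; lower one of the 44's by 29 (still > 7) to reach 298.

9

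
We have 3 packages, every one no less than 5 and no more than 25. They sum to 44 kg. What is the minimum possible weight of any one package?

Minimizing one value means maximizing the remaining 2.
The other 2 can take up 2 × 25 = 50 ≥ 44 − 5, so one package can sit at its floor of 5.
Achievable: one at 5 and the other 2 totalling 39, which fits since 2 × 5 ≤ 39 ≤ 2 × 25.

5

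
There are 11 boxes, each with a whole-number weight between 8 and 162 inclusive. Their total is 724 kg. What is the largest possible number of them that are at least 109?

With k values at 109 or above and the rest at least 8, the sum is at least 88 + 101k.
Since the sum is 724, we need 101k ≤ 636, i.e. k ≤ 6.
k = 6 is achieved by 6 values at 109 and 5 at 8, total 694; add 30 to one value (staying below 109) to reach 724.

6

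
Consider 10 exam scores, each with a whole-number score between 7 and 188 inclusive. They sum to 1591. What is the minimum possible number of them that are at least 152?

3

Each value short of 152 is at most 151, costing at least 188 − 151 = 37 against the maximum total of 1880.
We can afford to lose at most 1880 − 1591 = 289, so at most ⌊289/37⌋ = 7 fall short, and at least 3 are ≥ 152.
Exactly 3 works: 3 values at 188 and 7 at 151 total 1621; lower one of the high values by 30 (still ≥ 152) to hit 1591.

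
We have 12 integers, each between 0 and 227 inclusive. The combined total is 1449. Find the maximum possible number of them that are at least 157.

If k of the values are ≥ 157, the total is ≥ 157k + 0(12 − k).
Setting 157k + 0(12 − k) ≤ 1449 gives 157k ≤ 1449, so k ≤ 9.
k = 9 is achieved by 9 values at 157 and 3 at 0, total 1413; add 36 to one value (staying below 157) to reach 1449.

9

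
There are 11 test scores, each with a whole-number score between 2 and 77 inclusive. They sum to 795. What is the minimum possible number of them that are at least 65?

Suppose at most 11 − j of them reach 65; then j values are ≤ 64 and the rest ≤ 77.
The total is then ≤ 64·j + 77·(11 − j) = 847 − 13j. For this to be ≥ 795 we need j ≤ 4, so at least 11 − 4 = 7 must reach 65.
Exactly 7 works: 7 values at 77 and 4 at 64 total 795.

7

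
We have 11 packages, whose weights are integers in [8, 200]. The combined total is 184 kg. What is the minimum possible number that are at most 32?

Each value above 32 is at least 33, contributing at least 33 − 8 = 25 above the floor 8.
The sum exceeds the floor total 88 by 96, so at most ⌊96/25⌋ = 3 exceed 32, and at least 8 are ≤ 32.
Exactly 8 works: 8 values at 8 and 3 at 33 total 163; raise one of the low values by 21 (still ≤ 32) to hit 184.

8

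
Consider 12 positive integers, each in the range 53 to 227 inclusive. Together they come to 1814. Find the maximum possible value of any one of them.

To make one integer as large as possible, make the other 11 as small as possible.
The other 11 contribute at least 11 × 53 = 583, leaving at most 1814 − 583 = 1231.
But each integer is capped at 227, so the maximum is 227.
Achievable: one at 227 and the other 11 totalling 1587, which fits since 11 × 53 ≤ 1587 ≤ 11 × 227.

227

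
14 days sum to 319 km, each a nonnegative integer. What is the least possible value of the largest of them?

The 14 values sum to 319, so their maximum is at least ⌈319/14⌉ = 23.
Achievable: 11 of them at 23 and 3 at 22 total 319.

23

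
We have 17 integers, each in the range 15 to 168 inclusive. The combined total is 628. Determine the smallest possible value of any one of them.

To make one integer as small as possible, make the other 16 as large as possible.
The other 16 can take up 16 × 168 = 2688 ≥ 628 − 15, so one integer can sit at its floor of 15.
Achievable: one at 15 and the other 16 totalling 613, which fits since 16 × 15 ≤ 613 ≤ 16 × 168.

15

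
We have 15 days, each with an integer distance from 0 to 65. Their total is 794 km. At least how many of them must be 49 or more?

Each value short of 49 is at most 48, costing at least 65 − 48 = 17 against the maximum total of 975.
We can afford to lose at most 975 − 794 = 181, so at most ⌊181/17⌋ = 10 fall short, and at least 5 are ≥ 49.
Exactly 5 works: 5 values at 65 and 10 at 48 total 805; lower one of the high values by 11 (still ≥ 49) to hit 794.

5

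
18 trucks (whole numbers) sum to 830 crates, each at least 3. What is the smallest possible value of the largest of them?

47

Some value must be at least ⌈830/18⌉ = 47, since 18 × 46 = 828 < 830.
Taking 16 copies of 46 and 2 copies of 47 gives exactly 830, so 47 is attained.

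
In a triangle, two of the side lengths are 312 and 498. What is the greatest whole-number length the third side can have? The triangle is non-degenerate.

809

The third side must be less than 312 + 498 = 810.
The largest integer below 810 is 809.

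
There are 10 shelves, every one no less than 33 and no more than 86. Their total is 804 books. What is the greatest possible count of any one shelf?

To make one shelf as large as possible, make the other 9 as small as possible.
The other 9 contribute at least 9 × 33 = 297, leaving at most 804 − 297 = 507.
But each shelf is capped at 86, so the maximum is 86.
Achievable: one at 86 and the other 9 totalling 718, which fits since 9 × 33 ≤ 718 ≤ 9 × 86.

86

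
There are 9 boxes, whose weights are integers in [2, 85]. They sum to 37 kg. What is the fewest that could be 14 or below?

8

If only k of them are at most 14, the other 9 − k are at least 15, so the total is at least (9 − k)·15 + k·2.
This is ≤ 37, so (9 − k)·15 + 2k ≤ 37, which gives k ≥ 8.
Exactly 8 works: 8 values at 2 and 1 at 15 total 31; raise one of the low values by 6 (still ≤ 14) to hit 37.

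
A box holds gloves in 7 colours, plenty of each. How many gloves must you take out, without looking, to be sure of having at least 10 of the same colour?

64

You could draw 9 of every colour without reaching 10 of any — 63 in all.
One more forces 10 of some colour, so 63 + 1 = 64.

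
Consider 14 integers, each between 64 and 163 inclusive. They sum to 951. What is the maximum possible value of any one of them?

Maximizing one value means minimizing the remaining 13.
The other 13 contribute at least 13 × 64 = 832, leaving at most 951 − 832 = 119.
Since 119 ≤ 163, this is achievable: one at 119 and 13 at 64.

119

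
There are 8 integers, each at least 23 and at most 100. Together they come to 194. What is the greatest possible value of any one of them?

33

Maximizing one value means minimizing the remaining 7.
The other 7 contribute at least 7 × 23 = 161, leaving at most 194 − 161 = 33.
Since 33 ≤ 100, this is achievable: one at 33 and 7 at 23.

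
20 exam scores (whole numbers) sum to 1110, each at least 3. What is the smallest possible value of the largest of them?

The average is 1110/20 > 55, so not all 20 can be 55 or less; the largest is ≥ 56.
Taking 10 copies of 55 and 10 copies of 56 gives exactly 1110, so 56 is attained.

56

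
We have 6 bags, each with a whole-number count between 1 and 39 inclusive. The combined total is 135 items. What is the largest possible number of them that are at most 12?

Each value at 12 or below falls at least 39 − 12 = 27 short of the ceiling 39.
The ceiling total is 6 × 39 = 234, and we need 135, so at most ⌊(234 − 135)/27⌋ = 3 can be that low.
k = 3 is achieved by 3 values at 12 and 3 at 39, total 153; lower one of the 39's by 18 (still > 12) to reach 135.

3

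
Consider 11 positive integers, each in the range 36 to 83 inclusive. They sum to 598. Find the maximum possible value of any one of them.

83

To make one integer as large as possible, make the other 10 as small as possible.
The other 10 contribute at least 10 × 36 = 360, leaving at most 598 − 360 = 238.
But each integer is capped at 83, so the maximum is 83.
Achievable: one at 83 and the other 10 totalling 515, which fits since 10 × 36 ≤ 515 ≤ 10 × 83.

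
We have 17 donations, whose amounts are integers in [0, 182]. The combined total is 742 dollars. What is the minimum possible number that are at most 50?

Let j be the number exceeding 50. Then the total is ≥ 51·j + 0·(17 − j) = 0 + 51j.
So 51j ≤ 742 and j ≤ 14; hence at least 17 − 14 = 3 are ≤ 50.
Exactly 3 works: 3 values at 0 and 14 at 51 total 714; raise one of the low values by 28 (still ≤ 50) to hit 742.

3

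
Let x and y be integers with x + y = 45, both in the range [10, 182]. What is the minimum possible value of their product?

xy = x(45 − x) is concave in x, so over [10, 35] it is minimized at an endpoint.
The extreme feasible split is x = 10, y = 35, giving xy = 350.

350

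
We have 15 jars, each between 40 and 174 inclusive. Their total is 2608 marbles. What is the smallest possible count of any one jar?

To make one jar as small as possible, make the other 14 as large as possible.
The other 14 contribute at most 14 × 174 = 2436, leaving at least 2608 − 2436 = 172.
Since 172 ≥ 40, this is achievable: one at 172 and 14 at 174.

172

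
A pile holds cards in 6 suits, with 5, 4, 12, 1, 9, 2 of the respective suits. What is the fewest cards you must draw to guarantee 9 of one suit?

In the worst case you take as many as possible of each suit without reaching 9: 5 + 4 + 8 + 1 + 8 + 2 = 28.
The next one must give 9 of some suit, so 28 + 1 = 29.

29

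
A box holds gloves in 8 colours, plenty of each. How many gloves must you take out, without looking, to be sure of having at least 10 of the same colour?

In the worst case you draw 9 of each of the 8 colours: 8 × 9 = 72.
One more forces 10 of some colour, so 72 + 1 = 73.

73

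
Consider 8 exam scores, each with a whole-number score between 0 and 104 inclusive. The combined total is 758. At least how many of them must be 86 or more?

5

If only k of them are at least 86, the other 8 − k are at most 85, so the total is at most k·104 + (8 − k)·85.
This must reach 758, so k·104 + (8 − k)·85 ≥ 758, giving k ≥ 5.
Exactly 5 works: 5 values at 104 and 3 at 85 total 775; lower one of the high values by 17 (still ≥ 86) to hit 758.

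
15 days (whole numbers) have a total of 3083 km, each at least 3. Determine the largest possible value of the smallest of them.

The average is 3083/15 < 206, so some value is ≤ 205.
Achievable: 7 of them at 205 and 8 at 206 total 3083.

205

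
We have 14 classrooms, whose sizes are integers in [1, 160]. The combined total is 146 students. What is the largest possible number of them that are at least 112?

1

With k values at 112 or above and the rest at least 1, the sum is at least 14 + 111k.
Since the sum is 146, we need 111k ≤ 132, i.e. k ≤ 1.
k = 1 is achieved by 1 value at 112 and 13 at 1, total 125; add 21 to one value (staying below 112) to reach 146.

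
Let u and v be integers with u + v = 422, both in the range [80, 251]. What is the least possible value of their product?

42921

For a fixed sum, uv is smallest when u and v are as far apart as possible.
At the endpoint u = 171, v = 422 − 171 = 251, so uv = 171 × 251 = 42921.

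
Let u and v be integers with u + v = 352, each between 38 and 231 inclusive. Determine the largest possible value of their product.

For a fixed sum, the product uv is largest when u and v are as close as possible.
Taking u = 176 and v = 176 (both in [38, 231]) gives uv = 30976.

30976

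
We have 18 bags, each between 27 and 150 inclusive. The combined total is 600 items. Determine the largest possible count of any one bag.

Maximizing one value means minimizing the remaining 17.
The other 17 contribute at least 17 × 27 = 459, leaving at most 600 − 459 = 141.
Since 141 ≤ 150, this is achievable: one at 141 and 17 at 27.

141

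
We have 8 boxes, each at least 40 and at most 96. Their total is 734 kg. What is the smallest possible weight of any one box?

62

Minimizing one value means maximizing the remaining 7.
The other 7 contribute at most 7 × 96 = 672, leaving at least 734 − 672 = 62.
Since 62 ≥ 40, this is achievable: one at 62 and 7 at 96.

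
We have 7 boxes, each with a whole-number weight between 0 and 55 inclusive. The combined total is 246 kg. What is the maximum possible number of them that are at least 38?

Suppose k of them are at least 38. Those contribute at least 38 each and the other 7 − k at least 0 each.
So the total is at least 38k + 0(7 − k) = 0 + 38k. This must be ≤ 246, giving k ≤ 6.
k = 6 is achieved by 6 values at 38 and 1 at 0, total 228; add 18 to one value (staying below 38) to reach 246.

6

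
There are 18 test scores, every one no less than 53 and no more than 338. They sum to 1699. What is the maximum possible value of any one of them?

338

To make one score as large as possible, make the other 17 as small as possible.
The other 17 contribute at least 17 × 53 = 901, leaving at most 1699 − 901 = 798.
But each score is capped at 338, so the maximum is 338.
Achievable: one at 338 and the other 17 totalling 1361, which fits since 17 × 53 ≤ 1361 ≤ 17 × 338.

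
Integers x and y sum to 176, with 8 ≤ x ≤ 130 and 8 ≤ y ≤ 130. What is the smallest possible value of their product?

5980

For a fixed sum, xy is smallest when x and y are as far apart as possible.
The extreme feasible split is x = 46, y = 130, giving xy = 5980.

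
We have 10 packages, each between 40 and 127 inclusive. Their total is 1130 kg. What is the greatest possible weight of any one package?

127

To make one package as large as possible, make the other 9 as small as possible.
The other 9 contribute at least 9 × 40 = 360, leaving at most 1130 − 360 = 770.
But each package is capped at 127, so the maximum is 127.
Achievable: one at 127 and the other 9 totalling 1003, which fits since 9 × 40 ≤ 1003 ≤ 9 × 127.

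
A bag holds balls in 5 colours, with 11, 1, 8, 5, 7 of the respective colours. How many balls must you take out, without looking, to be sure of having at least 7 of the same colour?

In the worst case you take as many as possible of each colour without reaching 7: 6 + 1 + 6 + 5 + 6 = 24.
The next one must give 7 of some colour, so 24 + 1 = 25.

25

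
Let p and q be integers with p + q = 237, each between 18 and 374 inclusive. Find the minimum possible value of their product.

3942

pq = p(237 − p) is concave in p, so over [18, 219] it is minimized at an endpoint.
The extreme feasible split is p = 18, q = 219, giving pq = 3942.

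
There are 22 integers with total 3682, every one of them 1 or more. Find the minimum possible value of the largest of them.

The 22 values sum to 3682, so their maximum is at least ⌈3682/22⌉ = 168.
Equality holds with 8 values of 168 and 14 values of 167.

168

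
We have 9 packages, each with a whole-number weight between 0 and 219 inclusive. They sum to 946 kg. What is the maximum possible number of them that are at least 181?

With k values at 181 or above and the rest at least 0, the sum is at least 0 + 181k.
Since the sum is 946, we need 181k ≤ 946, i.e. k ≤ 5.
k = 5 is achieved by 5 values at 181 and 4 at 0, total 905; add 41 to one value (staying below 181) to reach 946.

5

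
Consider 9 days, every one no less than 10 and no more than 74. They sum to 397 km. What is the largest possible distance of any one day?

To make one day as large as possible, make the other 8 as small as possible.
The other 8 contribute at least 8 × 10 = 80, leaving at most 397 − 80 = 317.
But each day is capped at 74, so the maximum is 74.
Achievable: one at 74 and the other 8 totalling 323, which fits since 8 × 10 ≤ 323 ≤ 8 × 74.

74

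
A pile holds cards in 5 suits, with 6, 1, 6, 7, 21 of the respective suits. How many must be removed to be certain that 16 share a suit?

36

In the worst case you take as many as possible of each suit without reaching 16: 6 + 1 + 6 + 7 + 15 = 35.
The next one must give 16 of some suit, so 35 + 1 = 36.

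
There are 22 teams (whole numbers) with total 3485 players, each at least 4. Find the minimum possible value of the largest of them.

The 22 values sum to 3485, so their maximum is at least ⌈3485/22⌉ = 159.
Taking 13 copies of 158 and 9 copies of 159 gives exactly 3485, so 159 is attained.

159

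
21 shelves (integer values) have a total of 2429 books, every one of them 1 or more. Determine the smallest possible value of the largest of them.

116

The 21 values sum to 2429, so their maximum is at least ⌈2429/21⌉ = 116.
Equality holds with 14 values of 116 and 7 values of 115.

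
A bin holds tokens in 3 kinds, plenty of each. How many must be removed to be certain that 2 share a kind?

In the worst case you draw 1 of each of the 3 kinds: 3 × 1 = 3.
One more forces 2 of some kind, so 3 + 1 = 4.

4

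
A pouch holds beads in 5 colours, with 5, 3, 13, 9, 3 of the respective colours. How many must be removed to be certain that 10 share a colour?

30

In the worst case you take as many as possible of each colour without reaching 10: 5 + 3 + 9 + 9 + 3 = 29.
The next one must give 10 of some colour, so 29 + 1 = 30.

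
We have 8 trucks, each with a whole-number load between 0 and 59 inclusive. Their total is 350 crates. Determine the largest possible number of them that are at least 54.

6

Suppose k of them are at least 54. Those contribute at least 54 each and the other 8 − k at least 0 each.
So the total is at least 54k + 0(8 − k) = 0 + 54k. This must be ≤ 350, giving k ≤ 6.
k = 6 is achieved by 6 values at 54 and 2 at 0, total 324; add 26 to one value (staying below 54) to reach 350.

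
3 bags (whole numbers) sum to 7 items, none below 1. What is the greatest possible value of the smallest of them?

2

The 3 values sum to 7, so their minimum is at most ⌊7/3⌋ = 2.
Taking 2 copies of 2 and 1 copy of 3 gives exactly 7, so 2 is attained.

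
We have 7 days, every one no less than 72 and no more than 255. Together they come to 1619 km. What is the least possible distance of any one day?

Minimizing one value means maximizing the remaining 6.
The other 6 contribute at most 6 × 255 = 1530, leaving at least 1619 − 1530 = 89.
Since 89 ≥ 72, this is achievable: one at 89 and 6 at 255.

89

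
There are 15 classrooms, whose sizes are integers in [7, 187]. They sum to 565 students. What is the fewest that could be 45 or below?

4

Each value above 45 is at least 46, contributing at least 46 − 7 = 39 above the floor 7.
The sum exceeds the floor total 105 by 460, so at most ⌊460/39⌋ = 11 exceed 45, and at least 4 are ≤ 45.
Exactly 4 works: 4 values at 7 and 11 at 46 total 534; raise one of the low values by 31 (still ≤ 45) to hit 565.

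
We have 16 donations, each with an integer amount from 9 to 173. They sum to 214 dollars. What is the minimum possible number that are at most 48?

Each value above 48 is at least 49, contributing at least 49 − 9 = 40 above the floor 9.
The sum exceeds the floor total 144 by 70, so at most ⌊70/40⌋ = 1 exceed 48, and at least 15 are ≤ 48.
Exactly 15 works: 15 values at 9 and 1 at 49 total 184; raise one of the low values by 30 (still ≤ 48) to hit 214.

15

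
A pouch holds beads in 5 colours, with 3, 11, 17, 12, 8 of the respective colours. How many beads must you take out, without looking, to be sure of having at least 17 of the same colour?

51

In the worst case you take as many as possible of each colour without reaching 17: 3 + 11 + 16 + 12 + 8 = 50.
The next one must give 17 of some colour, so 50 + 1 = 51.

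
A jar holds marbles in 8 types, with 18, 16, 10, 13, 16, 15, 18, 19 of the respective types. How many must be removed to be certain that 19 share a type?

125

In the worst case you take as many as possible of each type without reaching 19: 18 + 16 + 10 + 13 + 16 + 15 + 18 + 18 = 124.
The next one must give 19 of some type, so 124 + 1 = 125.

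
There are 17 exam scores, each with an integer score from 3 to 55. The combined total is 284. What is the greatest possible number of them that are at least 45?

Suppose k of them are at least 45. Those contribute at least 45 each and the other 17 − k at least 3 each.
So the total is at least 45k + 3(17 − k) = 51 + 42k. This must be ≤ 284, giving k ≤ 5.
k = 5 is achieved by 5 values at 45 and 12 at 3, total 261; add 23 to one value (staying below 45) to reach 284.

5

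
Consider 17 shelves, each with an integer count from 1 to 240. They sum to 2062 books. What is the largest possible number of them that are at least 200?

If k of the values are ≥ 200, the total is ≥ 200k + 1(17 − k).
Setting 200k + 1(17 − k) ≤ 2062 gives 199k ≤ 2045, so k ≤ 10.
k = 10 is achieved by 10 values at 200 and 7 at 1, total 2007; add 55 to one value (staying below 200) to reach 2062.

10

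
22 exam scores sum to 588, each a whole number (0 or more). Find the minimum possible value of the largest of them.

27

The average is 588/22 > 26, so not all 22 can be 26 or less; the largest is ≥ 27.
Equality holds with 16 values of 27 and 6 values of 26.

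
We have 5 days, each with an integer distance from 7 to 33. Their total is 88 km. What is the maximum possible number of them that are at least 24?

With k values at 24 or above and the rest at least 7, the sum is at least 35 + 17k.
Since the sum is 88, we need 17k ≤ 53, i.e. k ≤ 3.
k = 3 is achieved by 3 values at 24 and 2 at 7, total 86; add 2 to one value (staying below 24) to reach 88.

3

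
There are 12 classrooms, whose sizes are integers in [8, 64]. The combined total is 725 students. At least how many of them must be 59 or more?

5

If only k of them are at least 59, the other 12 − k are at most 58, so the total is at most k·64 + (12 − k)·58.
This must reach 725, so k·64 + (12 − k)·58 ≥ 725, giving k ≥ 5.
Exactly 5 works: 5 values at 64 and 7 at 58 total 726; lower one of the high values by 1 (still ≥ 59) to hit 725.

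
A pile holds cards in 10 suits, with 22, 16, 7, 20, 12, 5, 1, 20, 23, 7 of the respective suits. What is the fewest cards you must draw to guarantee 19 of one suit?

121

In the worst case you take as many as possible of each suit without reaching 19: 18 + 16 + 7 + 18 + 12 + 5 + 1 + 18 + 18 + 7 = 120.
The next one must give 19 of some suit, so 120 + 1 = 121.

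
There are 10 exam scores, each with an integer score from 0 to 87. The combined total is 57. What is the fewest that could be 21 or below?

Let j be the number exceeding 21. Then the total is ≥ 22·j + 0·(10 − j) = 0 + 22j.
So 22j ≤ 57 and j ≤ 2; hence at least 10 − 2 = 8 are ≤ 21.
Exactly 8 works: 8 values at 0 and 2 at 22 total 44; raise one of the low values by 13 (still ≤ 21) to hit 57.

8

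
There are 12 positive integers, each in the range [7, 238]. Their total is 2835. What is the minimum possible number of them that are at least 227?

Suppose at most 12 − j of them reach 227; then j values are ≤ 226 and the rest ≤ 238.
The total is then ≤ 226·j + 238·(12 − j) = 2856 − 12j. For this to be ≥ 2835 we need j ≤ 1, so at least 12 − 1 = 11 must reach 227.
Exactly 11 works: 11 values at 238 and 1 at 226 total 2844; lower one of the high values by 9 (still ≥ 227) to hit 2835.

11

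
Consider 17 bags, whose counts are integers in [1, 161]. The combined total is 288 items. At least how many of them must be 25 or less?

7

If only k of them are at most 25, the other 17 − k are at least 26, so the total is at least (17 − k)·26 + k·1.
This is ≤ 288, so (17 − k)·26 + 1k ≤ 288, which gives k ≥ 7.
Exactly 7 works: 7 values at 1 and 10 at 26 total 267; raise one of the low values by 21 (still ≤ 25) to hit 288.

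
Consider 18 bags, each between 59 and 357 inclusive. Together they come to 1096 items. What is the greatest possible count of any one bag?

To make one bag as large as possible, make the other 17 as small as possible.
The other 17 contribute at least 17 × 59 = 1003, leaving at most 1096 − 1003 = 93.
Since 93 ≤ 357, this is achievable: one at 93 and 17 at 59.

93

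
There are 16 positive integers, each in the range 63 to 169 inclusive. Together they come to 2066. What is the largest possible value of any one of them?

Maximizing one value means minimizing the remaining 15.
The other 15 contribute at least 15 × 63 = 945, leaving at most 2066 − 945 = 1121.
But each integer is capped at 169, so the maximum is 169.
Achievable: one at 169 and the other 15 totalling 1897, which fits since 15 × 63 ≤ 1897 ≤ 15 × 169.

169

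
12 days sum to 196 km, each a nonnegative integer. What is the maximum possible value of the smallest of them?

The 12 values sum to 196, so their minimum is at most ⌊196/12⌋ = 16.
Achievable: 8 of them at 16 and 4 at 17 total 196.

16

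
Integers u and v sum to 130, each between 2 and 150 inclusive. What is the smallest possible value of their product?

256

For a fixed sum, uv is smallest when u and v are as far apart as possible.
At the endpoint u = 2, v = 130 − 2 = 128, so uv = 2 × 128 = 256.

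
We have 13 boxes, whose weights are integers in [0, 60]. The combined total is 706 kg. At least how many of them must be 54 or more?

Each value short of 54 is at most 53, costing at least 60 − 53 = 7 against the maximum total of 780.
We can afford to lose at most 780 − 706 = 74, so at most ⌊74/7⌋ = 10 fall short, and at least 3 are ≥ 54.
Exactly 3 works: 3 values at 60 and 10 at 53 total 710; lower one of the high values by 4 (still ≥ 54) to hit 706.

3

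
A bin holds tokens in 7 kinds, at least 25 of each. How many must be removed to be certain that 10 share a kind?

64

In the worst case you draw 9 of each of the 7 kinds: 7 × 9 = 63.
One more forces 10 of some kind, so 63 + 1 = 64.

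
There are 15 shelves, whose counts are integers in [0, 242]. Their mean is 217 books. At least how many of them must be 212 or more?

3

The total is 15 × 217 = 3255.
Each value short of 212 is at most 211, costing at least 242 − 211 = 31 against the maximum total of 3630.
We can afford to lose at most 3630 − 3255 = 375, so at most ⌊375/31⌋ = 12 fall short, and at least 3 are ≥ 212.
Exactly 3 works: 3 values at 242 and 12 at 211 total 3258; lower one of the high values by 3 (still ≥ 212) to hit 3255.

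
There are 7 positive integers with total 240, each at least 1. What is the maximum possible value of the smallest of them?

The 7 values sum to 240, so their minimum is at most ⌊240/7⌋ = 34.
Achievable: 5 of them at 34 and 2 at 35 total 240.

34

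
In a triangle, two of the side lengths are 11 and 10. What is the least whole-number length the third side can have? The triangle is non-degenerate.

2

The third side must exceed |11 − 10| = 1.
The smallest integer above 1 is 2.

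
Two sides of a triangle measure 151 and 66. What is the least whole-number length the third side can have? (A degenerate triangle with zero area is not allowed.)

The third side must exceed |151 − 66| = 85.
The smallest integer above 85 is 86.

86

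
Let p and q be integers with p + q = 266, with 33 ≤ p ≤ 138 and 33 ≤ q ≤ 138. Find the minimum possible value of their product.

For a fixed sum, pq is smallest when p and q are as far apart as possible.
At the endpoint p = 128, q = 266 − 128 = 138, so pq = 128 × 138 = 17664.

17664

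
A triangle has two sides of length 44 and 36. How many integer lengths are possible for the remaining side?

The triangle inequality gives |44 − 36| < c < 44 + 36, i.e. 8 < c < 80.
So c can be any integer from 9 to 79: 71 values.

71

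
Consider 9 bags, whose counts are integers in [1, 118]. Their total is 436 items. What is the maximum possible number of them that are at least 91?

4

If k of the values are ≥ 91, the total is ≥ 91k + 1(9 − k).
Setting 91k + 1(9 − k) ≤ 436 gives 90k ≤ 427, so k ≤ 4.
k = 4 is achieved by 4 values at 91 and 5 at 1, total 369; add 67 to one value (staying below 91) to reach 436.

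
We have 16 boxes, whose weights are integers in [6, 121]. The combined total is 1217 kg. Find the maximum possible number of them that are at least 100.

With k values at 100 or above and the rest at least 6, the sum is at least 96 + 94k.
Since the sum is 1217, we need 94k ≤ 1121, i.e. k ≤ 11.
k = 11 is achieved by 11 values at 100 and 5 at 6, total 1130; add 87 to one value (staying below 100) to reach 1217.

11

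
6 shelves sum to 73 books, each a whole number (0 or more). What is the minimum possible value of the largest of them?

The average is 73/6 > 12, so not all 6 can be 12 or less; the largest is ≥ 13.
Equality holds with 1 value of 13 and 5 values of 12.

13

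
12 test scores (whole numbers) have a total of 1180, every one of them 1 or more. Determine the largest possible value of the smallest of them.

98

If every one of the 12 were at least 99, the total would be at least 12 × 99 = 1188 > 1180.
Equality holds with 8 values of 98 and 4 values of 99.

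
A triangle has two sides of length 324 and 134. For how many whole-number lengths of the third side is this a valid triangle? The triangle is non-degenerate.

The triangle inequality gives |324 − 134| < c < 324 + 134, i.e. 190 < c < 458.
So c can be any integer from 191 to 457: 267 values.

267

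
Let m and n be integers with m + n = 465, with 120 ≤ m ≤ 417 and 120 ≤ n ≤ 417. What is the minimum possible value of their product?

41400

Since m + n is fixed, pushing one of them to its bound minimizes the product.
At the endpoint m = 120, n = 465 − 120 = 345, so mn = 120 × 345 = 41400.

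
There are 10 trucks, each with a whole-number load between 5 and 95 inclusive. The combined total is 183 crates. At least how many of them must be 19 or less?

Let j be the number exceeding 19. Then the total is ≥ 20·j + 5·(10 − j) = 50 + 15j.
So 15j ≤ 133 and j ≤ 8; hence at least 10 − 8 = 2 are ≤ 19.
Exactly 2 works: 2 values at 5 and 8 at 20 total 170; raise one of the low values by 13 (still ≤ 19) to hit 183.

2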